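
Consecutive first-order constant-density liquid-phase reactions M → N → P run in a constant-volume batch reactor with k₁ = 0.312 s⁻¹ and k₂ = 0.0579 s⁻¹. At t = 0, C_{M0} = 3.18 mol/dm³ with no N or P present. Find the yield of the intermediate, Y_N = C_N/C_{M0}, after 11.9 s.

0.587

For first-order series with pure M initially, C_N(t) = k₁C_{M0}/(k₂−k₁)·(e^(−k₁t) − e^(−k₂t)).
e^(−k₁t) = e^(−0.312×11.9) = e^(−3.713) = 0.02441; e^(−k₂t) = e^(−0.6890) = 0.5021.
C_N = 0.312×3.18/(0.0579−0.312) × (0.02441−0.5021) = (-3.905)×(-0.4777) = 1.865 mol/dm³.
Y_N = C_N/C_{M0} = 1.865/3.18 = 0.587.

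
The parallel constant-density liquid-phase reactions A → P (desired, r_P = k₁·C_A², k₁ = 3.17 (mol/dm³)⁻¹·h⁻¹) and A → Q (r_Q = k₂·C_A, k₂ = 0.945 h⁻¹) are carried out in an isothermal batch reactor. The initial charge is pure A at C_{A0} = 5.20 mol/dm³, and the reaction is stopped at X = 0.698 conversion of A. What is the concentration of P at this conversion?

3.31 mol/dm³

C_A = C_{A0}(1−X) = 1.570 mol/dm³.
Along a PFR/batch, dC_Q/dC_A = −r_Q/(r_P+r_Q) = −k₂/(k₂+k₁·C_A).
Integrating from C_{A0} to C_A: C_Q = (0.945/3.17)·ln[(0.945+3.17·5.20)/(0.945+3.17·1.57)] = 0.2981·ln(17.43/5.923) = 0.3217 mol/dm³.
Then C_P = (C_{A0}−C_A) − C_Q = 3.630 − 0.3217 = 3.308 mol/dm³.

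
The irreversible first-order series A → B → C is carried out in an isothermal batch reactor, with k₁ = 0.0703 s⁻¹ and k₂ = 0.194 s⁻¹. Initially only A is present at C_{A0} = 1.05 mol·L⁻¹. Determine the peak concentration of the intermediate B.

Evaluating C_B at t_opt = ln(k₂/k₁)/(k₂−k₁) gives C_{B,max}/C_{A0} = (k₁/k₂)^[k₂/(k₂−k₁)].
= (0.0703/0.194)^(0.194/(0.194−0.0703)) = (0.3624)^(1.568) = 0.2035.
C_{B,max} = 0.2035×1.05 = 0.214 mol·L⁻¹.

0.214 mol·L⁻¹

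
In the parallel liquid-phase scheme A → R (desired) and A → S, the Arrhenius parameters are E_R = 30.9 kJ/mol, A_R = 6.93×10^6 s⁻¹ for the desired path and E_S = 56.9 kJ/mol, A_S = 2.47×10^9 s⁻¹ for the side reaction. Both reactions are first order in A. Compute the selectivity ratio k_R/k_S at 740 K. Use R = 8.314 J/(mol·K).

With equal orders, S_{R/S} = k_R/k_S = (A_R/A_S)·exp[(E_S−E_R)/(RT)].
(E_S−E_R)/(RT) = (56.9−30.9)×10³/(8.314×740) = 26000/6152 = 4.226.
k_R/k_S = (6.93×10^6/2.47×10^9)·exp(4.226) = 0.002806 × 68.44 = 0.192.

0.192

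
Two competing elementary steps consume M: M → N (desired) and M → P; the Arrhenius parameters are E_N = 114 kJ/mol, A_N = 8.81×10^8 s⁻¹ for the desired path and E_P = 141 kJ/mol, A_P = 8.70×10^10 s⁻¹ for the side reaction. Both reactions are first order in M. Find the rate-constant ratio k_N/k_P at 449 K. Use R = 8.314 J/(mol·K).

14.0

k_N/k_P = (A_N/A_P)·exp[−(E_N−E_P)/(RT)] = (A_N/A_P)·exp[(E_P−E_N)/(RT)].
(E_P−E_N)/(RT) = (141−114)×10³/(8.314×449) = 27000/3733 = 7.233.
k_N/k_P = (8.81×10^8/8.70×10^10)·exp(7.233) = 0.01013 × 1384 = 14.0.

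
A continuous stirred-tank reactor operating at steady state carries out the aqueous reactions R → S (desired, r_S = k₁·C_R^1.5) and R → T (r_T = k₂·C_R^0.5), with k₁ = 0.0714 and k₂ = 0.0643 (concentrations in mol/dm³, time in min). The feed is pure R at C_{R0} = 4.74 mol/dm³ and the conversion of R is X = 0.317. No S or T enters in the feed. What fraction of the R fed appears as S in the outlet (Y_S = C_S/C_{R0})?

Exit C_R = C_{R0}(1−X) = 4.74×0.683 = 3.237 mol/dm³.
Rates in a CSTR are evaluated at the outlet concentration: r_S = 0.0714×3.237^1.5 = 0.4159, r_T = 0.0643×3.237^0.5 = 0.1157.
Fraction of consumed R going to S: r_S/(r_S+r_T) = 0.7824.
C_S = 0.7824·C_{R0}·X = 0.7824×4.74×0.317 = 1.18 mol/dm³; Y_S = C_S/C_{R0} = 0.248.

0.248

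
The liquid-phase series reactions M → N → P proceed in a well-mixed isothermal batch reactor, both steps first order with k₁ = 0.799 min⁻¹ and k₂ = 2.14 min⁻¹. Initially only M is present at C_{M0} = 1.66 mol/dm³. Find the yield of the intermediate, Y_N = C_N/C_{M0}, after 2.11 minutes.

Solving the coupled first-order balances gives C_N(t) = [k₁/(k₂−k₁)]·C_{M0}·(e^(−k₁t) − e^(−k₂t)).
e^(−k₁t) = e^(−0.799×2.11) = e^(−1.686) = 0.1853; e^(−k₂t) = e^(−4.515) = 0.01094.
C_N = 0.799×1.66/(2.14−0.799) × (0.1853−0.01094) = 0.9891×0.1743 = 0.1724 mol/dm³.
Y_N = C_N/C_{M0} = 0.1724/1.66 = 0.104.

0.104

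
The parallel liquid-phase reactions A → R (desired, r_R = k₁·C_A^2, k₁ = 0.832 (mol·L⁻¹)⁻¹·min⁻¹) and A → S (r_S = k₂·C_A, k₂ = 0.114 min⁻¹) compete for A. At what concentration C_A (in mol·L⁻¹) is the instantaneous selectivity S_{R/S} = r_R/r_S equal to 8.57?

1.17 mol·L⁻¹

S_{R/S} = (k₁/k₂)·C_A ⇒ C_A = S·k₂/k₁.
= 8.57×0.114/0.832 = 1.17 mol·L⁻¹.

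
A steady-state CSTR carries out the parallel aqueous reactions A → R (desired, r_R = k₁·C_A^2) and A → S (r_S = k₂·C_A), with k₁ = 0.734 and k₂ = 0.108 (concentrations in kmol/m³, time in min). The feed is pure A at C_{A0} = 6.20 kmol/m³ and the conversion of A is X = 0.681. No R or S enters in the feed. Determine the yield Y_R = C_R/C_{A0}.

Exit C_A = C_{A0}(1−X) = 6.20×0.319 = 1.978 kmol/m³.
Rates in a CSTR are evaluated at the outlet concentration: r_R = 0.734×1.978^2 = 2.871, r_S = 0.108×1.978 = 0.2136.
Fraction of consumed A going to R: r_R/(r_R+r_S) = 0.9308.
C_R = 0.9308·C_{A0}·X = 0.9308×6.20×0.681 = 3.93 kmol/m³; Y_R = C_R/C_{A0} = 0.634.

0.634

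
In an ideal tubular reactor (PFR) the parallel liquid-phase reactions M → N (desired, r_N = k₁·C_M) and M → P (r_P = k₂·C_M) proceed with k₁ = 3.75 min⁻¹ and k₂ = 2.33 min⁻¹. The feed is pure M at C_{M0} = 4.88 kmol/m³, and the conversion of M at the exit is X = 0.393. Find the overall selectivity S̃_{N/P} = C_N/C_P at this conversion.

1.61

C_M = C_{M0}(1−X) = 2.962 kmol/m³.
Both paths are first order in M, so the instantaneous fraction to N is constant: dC_N/d(−C_M) = k₁/(k₁+k₂) = 0.6168.
C_N = 0.6168·(C_{M0}−C_M) = 0.6168×1.918 = 1.18 kmol/m³.
C_P = (C_{M0}−C_M)−C_N = 0.7350 kmol/m³; S̃_{N/P} = 1.183/0.7350 = 1.61.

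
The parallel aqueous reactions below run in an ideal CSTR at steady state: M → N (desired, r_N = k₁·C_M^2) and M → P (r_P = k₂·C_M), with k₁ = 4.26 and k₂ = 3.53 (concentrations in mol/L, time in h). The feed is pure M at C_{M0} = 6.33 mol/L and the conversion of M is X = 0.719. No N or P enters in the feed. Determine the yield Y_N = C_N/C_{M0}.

Exit C_M = C_{M0}(1−X) = 6.33×0.281 = 1.779 mol/L.
In a CSTR the entire volume is at exit conditions, so r_N = 4.26×1.779^2 = 13.48 and r_P = 3.53×1.779 = 6.279.
Fraction of consumed M going to N: r_N/(r_N+r_P) = 0.6822.
C_N = 0.6822·C_{M0}·X = 0.6822×6.33×0.719 = 3.10 mol/L; Y_N = C_N/C_{M0} = 0.490.

0.490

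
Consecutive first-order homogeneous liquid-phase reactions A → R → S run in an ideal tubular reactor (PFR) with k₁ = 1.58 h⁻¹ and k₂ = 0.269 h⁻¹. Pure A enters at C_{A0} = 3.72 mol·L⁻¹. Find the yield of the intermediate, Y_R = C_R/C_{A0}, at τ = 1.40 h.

0.695

For first-order series with pure A initially, C_R(τ) = k₁C_{A0}/(k₂−k₁)·(e^(−k₁τ) − e^(−k₂τ)).
e^(−k₁τ) = e^(−1.58×1.40) = e^(−2.212) = 0.1095; e^(−k₂τ) = e^(−0.3766) = 0.6862.
C_R = 1.58×3.72/(0.269−1.58) × (0.1095−0.6862) = (-4.483)×(-0.5767) = 2.586 mol·L⁻¹.
Y_R = C_R/C_{A0} = 2.586/3.72 = 0.695.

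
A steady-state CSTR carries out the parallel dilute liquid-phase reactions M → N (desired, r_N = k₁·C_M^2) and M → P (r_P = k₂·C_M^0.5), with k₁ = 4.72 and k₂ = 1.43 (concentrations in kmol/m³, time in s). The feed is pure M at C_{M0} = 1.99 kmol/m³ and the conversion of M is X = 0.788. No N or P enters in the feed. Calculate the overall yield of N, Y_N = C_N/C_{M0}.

0.374

Exit C_M = C_{M0}(1−X) = 1.99×0.212 = 0.4219 kmol/m³.
In a CSTR the entire volume is at exit conditions, so r_N = 4.72×0.4219^2 = 0.8401 and r_P = 1.43×0.4219^0.5 = 0.9288.
Fraction of consumed M going to N: r_N/(r_N+r_P) = 0.4749.
C_N = 0.4749·C_{M0}·X = 0.4749×1.99×0.788 = 0.745 kmol/m³; Y_N = C_N/C_{M0} = 0.374.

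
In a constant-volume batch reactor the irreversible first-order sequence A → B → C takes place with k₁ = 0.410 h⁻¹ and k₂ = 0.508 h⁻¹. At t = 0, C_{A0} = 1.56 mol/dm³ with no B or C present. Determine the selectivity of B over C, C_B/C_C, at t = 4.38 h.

For first-order series with pure A initially, C_B(t) = k₁C_{A0}/(k₂−k₁)·(e^(−k₁t) − e^(−k₂t)).
e^(−k₁t) = e^(−0.410×4.38) = e^(−1.796) = 0.1660; e^(−k₂t) = e^(−2.225) = 0.1081.
C_B = 0.410×1.56/(0.508−0.410) × (0.1660−0.1081) = 6.527×0.05793 = 0.3781 mol/dm³.
C_A = C_{A0}e^(−k₁t) = 0.2590 mol/dm³, so C_C = C_{A0}−C_A−C_B = 0.9230 mol/dm³; C_B/C_C = 0.410.

0.410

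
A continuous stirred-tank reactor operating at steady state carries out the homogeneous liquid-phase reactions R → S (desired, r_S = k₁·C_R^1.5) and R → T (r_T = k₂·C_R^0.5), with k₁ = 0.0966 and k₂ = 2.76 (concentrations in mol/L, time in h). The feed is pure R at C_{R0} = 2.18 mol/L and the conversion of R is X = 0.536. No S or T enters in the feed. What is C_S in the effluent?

0.0400 mol/L

Exit C_R = C_{R0}(1−X) = 2.18×0.464 = 1.012 mol/L.
A CSTR operates uniformly at the exit composition, giving r_S = 0.09827 and r_T = 2.776 (each k·C_R^n at C_R = 1.012).
Fraction of consumed R going to S: r_S/(r_S+r_T) = 0.03419.
C_S = 0.03419·C_{R0}·X = 0.03419×2.18×0.536 = 0.0400 mol/L.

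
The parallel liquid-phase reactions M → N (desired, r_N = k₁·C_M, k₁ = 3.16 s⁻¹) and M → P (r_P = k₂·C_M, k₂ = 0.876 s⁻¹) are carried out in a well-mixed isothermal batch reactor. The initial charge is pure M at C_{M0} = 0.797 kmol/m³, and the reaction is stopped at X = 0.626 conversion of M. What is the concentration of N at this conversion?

C_M = C_{M0}(1−X) = 0.2981 kmol/m³.
Both paths are first order in M, so the instantaneous fraction to N is constant: dC_N/d(−C_M) = k₁/(k₁+k₂) = 0.7830.
C_N = 0.7830·(C_{M0}−C_M) = 0.7830×0.4989 = 0.391 kmol/m³.

0.391 kmol/m³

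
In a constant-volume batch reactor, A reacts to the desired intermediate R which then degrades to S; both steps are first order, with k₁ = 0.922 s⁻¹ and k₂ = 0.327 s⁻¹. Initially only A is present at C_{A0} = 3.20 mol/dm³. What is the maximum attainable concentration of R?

1.81 mol/dm³

At the optimum, C_{R,max}/C_{A0} = (k₁/k₂)^[k₂/(k₂−k₁)].
= (0.922/0.327)^(0.327/(0.327−0.922)) = (2.820)^(-0.5496) = 0.5657.
C_{R,max} = 0.5657×3.20 = 1.81 mol/dm³.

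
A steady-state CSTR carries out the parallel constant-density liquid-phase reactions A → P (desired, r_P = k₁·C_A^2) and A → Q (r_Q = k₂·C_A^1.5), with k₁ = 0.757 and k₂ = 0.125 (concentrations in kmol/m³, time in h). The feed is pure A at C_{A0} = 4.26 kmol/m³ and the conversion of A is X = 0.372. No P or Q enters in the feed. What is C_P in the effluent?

1.44 kmol/m³

Exit C_A = C_{A0}(1−X) = 4.26×0.628 = 2.675 kmol/m³.
A CSTR operates uniformly at the exit composition, giving r_P = 5.418 and r_Q = 0.5470 (each k·C_A^n at C_A = 2.675).
Fraction of consumed A going to P: r_P/(r_P+r_Q) = 0.9083.
C_P = 0.9083·C_{A0}·X = 0.9083×4.26×0.372 = 1.44 kmol/m³.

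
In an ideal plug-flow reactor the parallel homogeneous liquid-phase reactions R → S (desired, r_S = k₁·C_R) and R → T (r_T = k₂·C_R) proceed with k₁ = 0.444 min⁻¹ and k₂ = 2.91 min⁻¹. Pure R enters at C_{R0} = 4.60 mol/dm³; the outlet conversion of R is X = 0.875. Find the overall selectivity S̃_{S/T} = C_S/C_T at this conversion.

C_R = C_{R0}(1−X) = 0.5750 mol/dm³.
Both paths are first order in R, so the instantaneous fraction to S is constant: dC_S/d(−C_R) = k₁/(k₁+k₂) = 0.1324.
C_S = 0.1324·(C_{R0}−C_R) = 0.1324×4.025 = 0.533 mol/dm³.
C_T = (C_{R0}−C_R)−C_S = 3.492 mol/dm³; S̃_{S/T} = 0.5328/3.492 = 0.153.

0.153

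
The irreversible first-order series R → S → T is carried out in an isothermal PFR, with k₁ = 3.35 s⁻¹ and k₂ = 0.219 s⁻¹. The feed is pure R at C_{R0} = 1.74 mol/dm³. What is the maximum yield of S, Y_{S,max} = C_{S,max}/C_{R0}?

At the optimum, C_{S,max}/C_{R0} = (k₁/k₂)^[k₂/(k₂−k₁)].
= (3.35/0.219)^(0.219/(0.219−3.35)) = (15.30)^(-0.06995) = 0.8263.

0.826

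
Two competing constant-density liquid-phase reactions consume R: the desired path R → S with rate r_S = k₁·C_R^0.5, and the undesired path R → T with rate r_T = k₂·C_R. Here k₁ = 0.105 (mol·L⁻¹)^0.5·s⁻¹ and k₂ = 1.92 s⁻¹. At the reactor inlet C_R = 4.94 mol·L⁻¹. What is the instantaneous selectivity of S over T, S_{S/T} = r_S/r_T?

S_{S/T} = r_S/r_T = (k₁·C_R^0.5)/(k₂·C_R) = (k₁/k₂)·C_R^-0.5.
= (0.105×4.940^0.5) / (1.92×4.940) = 0.2334/9.485 = 0.0246.
The undesired path is higher order in R, so low C_R (CSTR or dilute feed) favours S.

0.0246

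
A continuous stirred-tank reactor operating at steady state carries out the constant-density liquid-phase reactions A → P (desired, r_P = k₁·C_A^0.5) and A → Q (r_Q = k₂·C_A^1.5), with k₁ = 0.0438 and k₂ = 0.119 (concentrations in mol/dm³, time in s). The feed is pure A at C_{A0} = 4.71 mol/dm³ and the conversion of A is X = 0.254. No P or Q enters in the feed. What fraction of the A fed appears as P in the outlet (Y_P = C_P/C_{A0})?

Exit C_A = C_{A0}(1−X) = 4.71×0.746 = 3.514 mol/dm³.
Rates in a CSTR are evaluated at the outlet concentration: r_P = 0.0438×3.514^0.5 = 0.08210, r_Q = 0.119×3.514^1.5 = 0.7838.
Fraction of consumed A going to P: r_P/(r_P+r_Q) = 0.09482.
C_P = 0.09482·C_{A0}·X = 0.09482×4.71×0.254 = 0.113 mol/dm³; Y_P = C_P/C_{A0} = 0.0241.

0.0241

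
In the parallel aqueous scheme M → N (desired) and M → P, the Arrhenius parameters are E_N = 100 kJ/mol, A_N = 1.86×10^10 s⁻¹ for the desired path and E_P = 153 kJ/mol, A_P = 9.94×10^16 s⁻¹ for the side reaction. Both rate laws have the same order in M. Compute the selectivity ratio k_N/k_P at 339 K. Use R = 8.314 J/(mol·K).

27.5

k_N/k_P = (A_N/A_P)·exp[−(E_N−E_P)/(RT)] = (A_N/A_P)·exp[(E_P−E_N)/(RT)].
(E_P−E_N)/(RT) = (153−100)×10³/(8.314×339) = 53000/2818 = 18.80.
k_N/k_P = (1.86×10^10/9.94×10^16)·exp(18.80) = 1.871×10^-7 × 1.468×10^8 = 27.5.
Since E_N < E_P, lowering the temperature improves selectivity toward N.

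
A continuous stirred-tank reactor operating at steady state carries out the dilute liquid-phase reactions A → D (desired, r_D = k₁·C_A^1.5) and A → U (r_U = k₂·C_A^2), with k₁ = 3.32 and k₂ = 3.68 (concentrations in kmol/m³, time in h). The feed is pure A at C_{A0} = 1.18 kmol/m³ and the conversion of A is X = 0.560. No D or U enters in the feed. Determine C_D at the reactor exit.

0.367 kmol/m³

Exit C_A = C_{A0}(1−X) = 1.18×0.440 = 0.5192 kmol/m³.
In a CSTR the entire volume is at exit conditions, so r_D = 3.32×0.5192^1.5 = 1.242 and r_U = 3.68×0.5192^2 = 0.9920.
Fraction of consumed A going to D: r_D/(r_D+r_U) = 0.5560.
C_D = 0.5560·C_{A0}·X = 0.5560×1.18×0.560 = 0.367 kmol/m³.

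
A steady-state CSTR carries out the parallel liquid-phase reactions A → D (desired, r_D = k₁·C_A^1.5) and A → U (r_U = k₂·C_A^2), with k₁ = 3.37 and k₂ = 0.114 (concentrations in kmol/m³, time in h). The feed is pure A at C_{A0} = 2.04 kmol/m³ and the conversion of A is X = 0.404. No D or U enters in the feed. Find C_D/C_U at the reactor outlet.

26.8

Exit C_A = C_{A0}(1−X) = 2.04×0.596 = 1.216 kmol/m³.
Rates in a CSTR are evaluated at the outlet concentration: r_D = 3.37×1.216^1.5 = 4.518, r_U = 0.114×1.216^2 = 0.1685.
Overall selectivity = C_D/C_U = r_Dτ/(r_Uτ) = r_D/r_U = 26.8.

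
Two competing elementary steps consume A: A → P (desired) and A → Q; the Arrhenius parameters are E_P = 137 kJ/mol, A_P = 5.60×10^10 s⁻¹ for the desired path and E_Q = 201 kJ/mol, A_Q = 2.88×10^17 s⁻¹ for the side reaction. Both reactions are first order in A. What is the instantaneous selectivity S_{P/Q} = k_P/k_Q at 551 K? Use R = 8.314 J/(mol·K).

Since both paths have the same order in A, the concentration cancels and S_{P/Q} = k_P/k_Q = (A_P/A_Q)·exp[(E_Q−E_P)/(RT)].
(E_Q−E_P)/(RT) = (201−137)×10³/(8.314×551) = 64000/4581 = 13.97.
k_P/k_Q = (5.60×10^10/2.88×10^17)·exp(13.97) = 1.944×10^-7 × 1.168×10^6 = 0.227.
Since E_P < E_Q, lowering the temperature improves selectivity toward P.

0.227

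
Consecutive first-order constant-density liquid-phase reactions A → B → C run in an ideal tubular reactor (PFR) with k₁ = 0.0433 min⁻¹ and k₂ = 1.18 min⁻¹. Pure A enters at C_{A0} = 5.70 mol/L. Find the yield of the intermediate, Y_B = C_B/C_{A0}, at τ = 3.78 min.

Solving the coupled first-order balances gives C_B(τ) = [k₁/(k₂−k₁)]·C_{A0}·(e^(−k₁τ) − e^(−k₂τ)).
e^(−k₁τ) = e^(−0.0433×3.78) = e^(−0.1637) = 0.8490; e^(−k₂τ) = e^(−4.460) = 0.01156.
C_B = 0.0433×5.70/(1.18−0.0433) × (0.8490−0.01156) = 0.2171×0.8375 = 0.1818 mol/L.
Y_B = C_B/C_{A0} = 0.1818/5.70 = 0.0319.

0.0319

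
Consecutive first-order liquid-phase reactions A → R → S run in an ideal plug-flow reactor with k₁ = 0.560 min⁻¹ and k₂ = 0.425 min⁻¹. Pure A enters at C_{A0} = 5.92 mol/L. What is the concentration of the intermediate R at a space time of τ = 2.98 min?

2.29 mol/L

The intermediate concentration in a first-order A→B→C sequence is C_R = k₁C_{A0}(e^(−k₁τ) − e^(−k₂τ))/(k₂−k₁).
e^(−k₁τ) = e^(−0.560×2.98) = e^(−1.669) = 0.1885; e^(−k₂τ) = e^(−1.266) = 0.2818.
C_R = 0.560×5.92/(0.425−0.560) × (0.1885−0.2818) = (-24.56)×(-0.09334) = 2.292 mol/L.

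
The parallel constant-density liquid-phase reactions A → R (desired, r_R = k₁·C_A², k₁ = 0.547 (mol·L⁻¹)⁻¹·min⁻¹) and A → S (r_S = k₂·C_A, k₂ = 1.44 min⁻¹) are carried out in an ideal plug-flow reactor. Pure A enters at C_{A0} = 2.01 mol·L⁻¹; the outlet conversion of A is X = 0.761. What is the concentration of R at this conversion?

0.477 mol·L⁻¹

C_A = C_{A0}(1−X) = 0.4804 mol·L⁻¹.
Along a PFR/batch, dC_S/dC_A = −r_S/(r_R+r_S) = −k₂/(k₂+k₁·C_A).
Integrating from C_{A0} to C_A: C_S = (1.44/0.547)·ln[(1.44+0.547·2.01)/(1.44+0.547·0.480)] = 2.633·ln(2.539/1.703) = 1.052 mol·L⁻¹.
Then C_R = (C_{A0}−C_A) − C_S = 1.530 − 1.052 = 0.4774 mol·L⁻¹.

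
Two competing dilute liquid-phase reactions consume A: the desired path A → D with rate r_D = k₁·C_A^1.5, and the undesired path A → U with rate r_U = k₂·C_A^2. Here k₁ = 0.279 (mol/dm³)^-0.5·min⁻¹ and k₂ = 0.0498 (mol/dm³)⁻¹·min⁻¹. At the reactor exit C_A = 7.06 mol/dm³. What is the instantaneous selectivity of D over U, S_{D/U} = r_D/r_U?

2.11

S_{D/U} = r_D/r_U = (k₁·C_A^1.5)/(k₂·C_A^2) = (k₁/k₂)·C_A^-0.5.
= (0.279×7.060^1.5) / (0.0498×7.060^2) = 5.234/2.482 = 2.11.
The undesired path is higher order in A, so low C_A (CSTR or dilute feed) favours D.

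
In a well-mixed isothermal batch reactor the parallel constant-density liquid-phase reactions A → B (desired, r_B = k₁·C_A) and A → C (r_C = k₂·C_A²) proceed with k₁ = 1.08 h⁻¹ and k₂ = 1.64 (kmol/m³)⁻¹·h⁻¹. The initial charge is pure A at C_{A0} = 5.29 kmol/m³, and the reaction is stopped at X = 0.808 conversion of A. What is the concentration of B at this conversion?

C_A = C_{A0}(1−X) = 1.016 kmol/m³.
Along a PFR/batch, dC_B/dC_A = −r_B/(r_B+r_C) = −k₁/(k₁+k₂·C_A).
Integrating from C_{A0} to C_A: C_B = (1.08/1.64)·ln[(1.08+1.64·5.29)/(1.08+1.64·1.02)] = 0.6585·ln(9.756/2.746) = 0.8349 kmol/m³.

0.835 kmol/m³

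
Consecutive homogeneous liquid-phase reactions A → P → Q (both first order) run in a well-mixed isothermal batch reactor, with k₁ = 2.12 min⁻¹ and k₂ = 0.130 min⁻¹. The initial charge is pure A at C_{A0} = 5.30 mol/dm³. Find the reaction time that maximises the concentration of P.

1.40 min

For first-order series the maximum of C_P occurs at t_opt = ln(k₂/k₁)/(k₂−k₁).
= ln(0.130/2.12)/(0.130−2.12) = ln(0.06132)/-1.990 = -2.792/-1.990 = 1.40 min.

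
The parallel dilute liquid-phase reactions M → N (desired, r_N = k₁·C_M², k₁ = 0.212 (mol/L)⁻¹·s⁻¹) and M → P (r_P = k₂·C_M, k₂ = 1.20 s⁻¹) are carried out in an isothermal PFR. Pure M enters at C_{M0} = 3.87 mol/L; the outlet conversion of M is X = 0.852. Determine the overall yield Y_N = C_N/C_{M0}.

0.231

C_M = C_{M0}(1−X) = 0.5728 mol/L.
Along a PFR/batch, dC_P/dC_M = −r_P/(r_N+r_P) = −k₂/(k₂+k₁·C_M).
Integrating from C_{M0} to C_M: C_P = (1.20/0.212)·ln[(1.20+0.212·3.87)/(1.20+0.212·0.573)] = 5.660·ln(2.020/1.321) = 2.403 mol/L.
Then C_N = (C_{M0}−C_M) − C_P = 3.297 − 2.403 = 0.8938 mol/L.
Y_N = C_N/C_{M0} = 0.8938/3.87 = 0.231.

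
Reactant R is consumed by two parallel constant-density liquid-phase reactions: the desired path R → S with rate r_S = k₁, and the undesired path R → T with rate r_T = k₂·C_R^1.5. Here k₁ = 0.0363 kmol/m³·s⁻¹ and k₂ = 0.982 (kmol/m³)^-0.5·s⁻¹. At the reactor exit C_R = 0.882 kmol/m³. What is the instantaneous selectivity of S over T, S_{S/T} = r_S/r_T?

0.0446

S_{S/T} = r_S/r_T = (k₁)/(k₂·C_R^1.5) = (k₁/k₂)·C_R^-1.5.
= (0.0363) / (0.982×0.8820^1.5) = 0.03630/0.8134 = 0.0446.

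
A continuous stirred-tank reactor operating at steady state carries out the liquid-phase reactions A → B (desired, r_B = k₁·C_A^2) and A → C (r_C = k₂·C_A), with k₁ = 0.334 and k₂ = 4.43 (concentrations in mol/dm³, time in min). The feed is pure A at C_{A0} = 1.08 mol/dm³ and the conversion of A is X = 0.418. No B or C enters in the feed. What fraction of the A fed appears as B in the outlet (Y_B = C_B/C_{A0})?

Exit C_A = C_{A0}(1−X) = 1.08×0.582 = 0.6286 mol/dm³.
Rates in a CSTR are evaluated at the outlet concentration: r_B = 0.334×0.6286^2 = 0.1320, r_C = 4.43×0.6286 = 2.785.
Fraction of consumed A going to B: r_B/(r_B+r_C) = 0.04525.
C_B = 0.04525·C_{A0}·X = 0.04525×1.08×0.418 = 0.0204 mol/dm³; Y_B = C_B/C_{A0} = 0.0189.

0.0189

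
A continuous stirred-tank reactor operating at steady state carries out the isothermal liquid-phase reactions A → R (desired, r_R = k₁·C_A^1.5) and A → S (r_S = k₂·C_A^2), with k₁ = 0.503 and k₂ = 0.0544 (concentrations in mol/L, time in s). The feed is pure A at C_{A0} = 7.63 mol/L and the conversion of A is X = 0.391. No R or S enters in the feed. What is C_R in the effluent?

2.42 mol/L

Exit C_A = C_{A0}(1−X) = 7.63×0.609 = 4.647 mol/L.
Rates in a CSTR are evaluated at the outlet concentration: r_R = 0.503×4.647^1.5 = 5.038, r_S = 0.0544×4.647^2 = 1.175.
Fraction of consumed A going to R: r_R/(r_R+r_S) = 0.8109.
C_R = 0.8109·C_{A0}·X = 0.8109×7.63×0.391 = 2.42 mol/L.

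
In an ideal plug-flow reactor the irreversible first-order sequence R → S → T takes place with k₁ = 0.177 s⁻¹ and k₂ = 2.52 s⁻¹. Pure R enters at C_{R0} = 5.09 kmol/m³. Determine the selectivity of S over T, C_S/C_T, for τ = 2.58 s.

For first-order series with pure R initially, C_S(τ) = k₁C_{R0}/(k₂−k₁)·(e^(−k₁τ) − e^(−k₂τ)).
e^(−k₁τ) = e^(−0.177×2.58) = e^(−0.4567) = 0.6334; e^(−k₂τ) = e^(−6.502) = 0.001501.
C_S = 0.177×5.09/(2.52−0.177) × (0.6334−0.001501) = 0.3845×0.6319 = 0.2430 kmol/m³.
C_R = C_{R0}e^(−k₁τ) = 3.224 kmol/m³, so C_T = C_{R0}−C_R−C_S = 1.623 kmol/m³; C_S/C_T = 0.150.

0.150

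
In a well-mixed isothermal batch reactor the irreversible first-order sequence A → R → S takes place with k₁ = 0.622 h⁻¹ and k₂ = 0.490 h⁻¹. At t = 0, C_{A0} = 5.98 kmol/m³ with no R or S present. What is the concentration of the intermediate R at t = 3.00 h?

2.12 kmol/m³

The intermediate concentration in a first-order A→B→C sequence is C_R = k₁C_{A0}(e^(−k₁t) − e^(−k₂t))/(k₂−k₁).
e^(−k₁t) = e^(−0.622×3.00) = e^(−1.866) = 0.1547; e^(−k₂t) = e^(−1.470) = 0.2299.
C_R = 0.622×5.98/(0.490−0.622) × (0.1547−0.2299) = (-28.18)×(-0.07518) = 2.119 kmol/m³.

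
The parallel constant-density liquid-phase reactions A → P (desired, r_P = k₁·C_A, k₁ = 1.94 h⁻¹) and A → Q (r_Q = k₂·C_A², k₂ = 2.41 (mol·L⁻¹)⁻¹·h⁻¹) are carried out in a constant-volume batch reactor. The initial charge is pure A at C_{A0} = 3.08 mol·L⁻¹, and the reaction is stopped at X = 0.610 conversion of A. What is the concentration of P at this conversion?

C_A = C_{A0}(1−X) = 1.201 mol·L⁻¹.
Along a PFR/batch, dC_P/dC_A = −r_P/(r_P+r_Q) = −k₁/(k₁+k₂·C_A).
Integrating from C_{A0} to C_A: C_P = (1.94/2.41)·ln[(1.94+2.41·3.08)/(1.94+2.41·1.20)] = 0.8050·ln(9.363/4.835) = 0.5320 mol·L⁻¹.

0.532 mol·L⁻¹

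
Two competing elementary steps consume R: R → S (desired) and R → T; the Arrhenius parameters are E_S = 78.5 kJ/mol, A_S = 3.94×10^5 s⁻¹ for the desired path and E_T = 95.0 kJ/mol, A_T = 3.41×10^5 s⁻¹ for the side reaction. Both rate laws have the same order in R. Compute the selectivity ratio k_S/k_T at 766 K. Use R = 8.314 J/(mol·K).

With equal orders, S_{S/T} = k_S/k_T = (A_S/A_T)·exp[(E_T−E_S)/(RT)].
(E_T−E_S)/(RT) = (95.0−78.5)×10³/(8.314×766) = 16500/6369 = 2.591.
k_S/k_T = (3.94×10^5/3.41×10^5)·exp(2.591) = 1.155 × 13.34 = 15.4.

15.4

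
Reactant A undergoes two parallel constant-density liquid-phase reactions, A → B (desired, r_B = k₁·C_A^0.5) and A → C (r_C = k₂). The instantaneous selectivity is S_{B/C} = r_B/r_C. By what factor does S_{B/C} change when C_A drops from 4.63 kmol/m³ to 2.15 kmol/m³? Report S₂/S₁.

0.681

S_{B/C} = (k₁/k₂)·C_A^0.5, so S₂/S₁ = (C_{A,2}/C_{A,1})^0.5.
= (2.15/4.63)^0.5 = (0.4644)^0.5 = 0.681.
Selectivity toward B falls as C_A falls — high-concentration operation is favoured.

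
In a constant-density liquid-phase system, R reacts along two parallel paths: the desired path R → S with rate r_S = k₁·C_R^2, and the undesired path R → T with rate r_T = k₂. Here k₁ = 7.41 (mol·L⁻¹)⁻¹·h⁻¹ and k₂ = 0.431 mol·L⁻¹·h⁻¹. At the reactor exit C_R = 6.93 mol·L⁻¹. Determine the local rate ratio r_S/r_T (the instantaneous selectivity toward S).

S_{S/T} = r_S/r_T = (k₁·C_R^2)/(k₂) = (k₁/k₂)·C_R^2.
= (7.41×6.930^2) / (0.431) = 355.9/0.4310 = 826.

826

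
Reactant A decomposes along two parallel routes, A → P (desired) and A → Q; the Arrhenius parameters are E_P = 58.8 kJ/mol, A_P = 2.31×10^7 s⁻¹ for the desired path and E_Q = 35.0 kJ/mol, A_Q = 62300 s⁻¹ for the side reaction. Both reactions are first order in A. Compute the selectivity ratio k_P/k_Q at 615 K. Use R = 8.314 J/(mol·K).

3.53

With equal orders, S_{P/Q} = k_P/k_Q = (A_P/A_Q)·exp[(E_Q−E_P)/(RT)].
(E_Q−E_P)/(RT) = (35.0−58.8)×10³/(8.314×615) = -23800/5113 = -4.655.
k_P/k_Q = (2.31×10^7/62300)·exp(-4.655) = 370.8 × 0.009517 = 3.53.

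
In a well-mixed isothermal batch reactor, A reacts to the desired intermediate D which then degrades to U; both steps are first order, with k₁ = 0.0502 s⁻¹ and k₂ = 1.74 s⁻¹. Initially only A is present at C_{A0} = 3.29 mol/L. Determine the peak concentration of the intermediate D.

At the optimum, C_{D,max}/C_{A0} = (k₁/k₂)^[k₂/(k₂−k₁)].
= (0.0502/1.74)^(1.74/(1.74−0.0502)) = (0.02885)^(1.030) = 0.02597.
C_{D,max} = 0.02597×3.29 = 0.0854 mol/L.

0.0854 mol/L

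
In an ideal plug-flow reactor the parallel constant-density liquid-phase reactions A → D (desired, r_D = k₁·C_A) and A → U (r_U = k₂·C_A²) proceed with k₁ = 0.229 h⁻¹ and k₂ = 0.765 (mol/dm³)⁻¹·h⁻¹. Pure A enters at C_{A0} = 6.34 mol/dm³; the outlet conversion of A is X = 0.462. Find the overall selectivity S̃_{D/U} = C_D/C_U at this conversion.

C_A = C_{A0}(1−X) = 3.411 mol/dm³.
Along a PFR/batch, dC_D/dC_A = −r_D/(r_D+r_U) = −k₁/(k₁+k₂·C_A).
Integrating from C_{A0} to C_A: C_D = (0.229/0.765)·ln[(0.229+0.765·6.34)/(0.229+0.765·3.41)] = 0.2993·ln(5.079/2.838) = 0.1742 mol/dm³.
C_U = (C_{A0}−C_A)−C_D = 2.755 mol/dm³; S̃_{D/U} = 0.1742/2.755 = 0.0632.

0.0632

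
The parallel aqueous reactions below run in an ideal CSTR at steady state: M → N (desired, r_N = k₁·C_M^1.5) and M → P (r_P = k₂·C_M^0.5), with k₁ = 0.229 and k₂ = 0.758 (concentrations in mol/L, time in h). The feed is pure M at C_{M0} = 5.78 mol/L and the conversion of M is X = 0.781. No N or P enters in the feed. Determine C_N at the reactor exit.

Exit C_M = C_{M0}(1−X) = 5.78×0.219 = 1.266 mol/L.
A CSTR operates uniformly at the exit composition, giving r_N = 0.3261 and r_P = 0.8528 (each k·C_M^n at C_M = 1.266).
Fraction of consumed M going to N: r_N/(r_N+r_P) = 0.2766.
C_N = 0.2766·C_{M0}·X = 0.2766×5.78×0.781 = 1.25 mol/L.

1.25 mol/L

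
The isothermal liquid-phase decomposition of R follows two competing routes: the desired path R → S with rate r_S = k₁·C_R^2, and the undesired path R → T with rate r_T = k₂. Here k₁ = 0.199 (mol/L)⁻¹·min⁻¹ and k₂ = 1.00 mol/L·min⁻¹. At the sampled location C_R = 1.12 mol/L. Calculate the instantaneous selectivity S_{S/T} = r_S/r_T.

0.250

S_{S/T} = r_S/r_T = (k₁·C_R^2)/(k₂) = (k₁/k₂)·C_R^2.
= (0.199×1.120^2) / (1.00) = 0.2496/1.000 = 0.250.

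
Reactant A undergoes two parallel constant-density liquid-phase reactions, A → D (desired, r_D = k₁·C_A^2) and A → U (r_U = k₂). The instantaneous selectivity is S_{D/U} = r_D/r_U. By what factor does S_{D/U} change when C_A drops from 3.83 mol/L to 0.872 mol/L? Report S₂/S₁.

0.0518

S_{D/U} = (k₁/k₂)·C_A^2, so S₂/S₁ = (C_{A,2}/C_{A,1})^2.
= (0.872/3.83)^2 = (0.2277)^2 = 0.0518.
Selectivity toward D falls as C_A falls — high-concentration operation is favoured.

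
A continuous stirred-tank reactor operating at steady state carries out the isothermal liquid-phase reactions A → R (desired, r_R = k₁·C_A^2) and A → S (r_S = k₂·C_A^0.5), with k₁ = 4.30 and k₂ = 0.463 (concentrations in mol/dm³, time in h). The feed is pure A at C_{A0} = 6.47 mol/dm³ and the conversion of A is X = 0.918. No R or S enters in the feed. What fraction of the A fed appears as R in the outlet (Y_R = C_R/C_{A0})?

0.718

Exit C_A = C_{A0}(1−X) = 6.47×0.0820 = 0.5305 mol/dm³.
A CSTR operates uniformly at the exit composition, giving r_R = 1.210 and r_S = 0.3372 (each k·C_A^n at C_A = 0.5305).
Fraction of consumed A going to R: r_R/(r_R+r_S) = 0.7821.
C_R = 0.7821·C_{A0}·X = 0.7821×6.47×0.918 = 4.65 mol/dm³; Y_R = C_R/C_{A0} = 0.718.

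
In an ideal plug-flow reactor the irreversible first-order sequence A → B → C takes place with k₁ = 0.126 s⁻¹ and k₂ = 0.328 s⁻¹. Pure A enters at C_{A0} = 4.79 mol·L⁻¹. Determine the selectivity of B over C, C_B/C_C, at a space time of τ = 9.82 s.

For first-order series with pure A initially, C_B(τ) = k₁C_{A0}/(k₂−k₁)·(e^(−k₁τ) − e^(−k₂τ)).
e^(−k₁τ) = e^(−0.126×9.82) = e^(−1.237) = 0.2902; e^(−k₂τ) = e^(−3.221) = 0.03992.
C_B = 0.126×4.79/(0.328−0.126) × (0.2902−0.03992) = 2.988×0.2502 = 0.7477 mol·L⁻¹.
C_A = C_{A0}e^(−k₁τ) = 1.390 mol·L⁻¹, so C_C = C_{A0}−C_A−C_B = 2.652 mol·L⁻¹; C_B/C_C = 0.282.

0.282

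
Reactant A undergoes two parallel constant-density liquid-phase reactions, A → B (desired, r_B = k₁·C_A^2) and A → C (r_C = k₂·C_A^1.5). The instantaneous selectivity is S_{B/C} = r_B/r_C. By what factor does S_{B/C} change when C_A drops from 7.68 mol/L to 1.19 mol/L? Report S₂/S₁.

S_{B/C} = (k₁/k₂)·C_A^0.5, so S₂/S₁ = (C_{A,2}/C_{A,1})^0.5.
= (1.19/7.68)^0.5 = (0.1549)^0.5 = 0.394.

0.394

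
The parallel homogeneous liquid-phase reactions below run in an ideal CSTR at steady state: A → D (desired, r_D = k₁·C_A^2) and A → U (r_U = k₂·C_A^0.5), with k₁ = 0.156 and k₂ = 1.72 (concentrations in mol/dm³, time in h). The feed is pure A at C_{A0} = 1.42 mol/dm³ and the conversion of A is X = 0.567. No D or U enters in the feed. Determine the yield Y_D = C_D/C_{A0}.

Exit C_A = C_{A0}(1−X) = 1.42×0.433 = 0.6149 mol/dm³.
In a CSTR the entire volume is at exit conditions, so r_D = 0.156×0.6149^2 = 0.05898 and r_U = 1.72×0.6149^0.5 = 1.349.
Fraction of consumed A going to D: r_D/(r_D+r_U) = 0.04190.
C_D = 0.04190·C_{A0}·X = 0.04190×1.42×0.567 = 0.0337 mol/dm³; Y_D = C_D/C_{A0} = 0.0238.

0.0238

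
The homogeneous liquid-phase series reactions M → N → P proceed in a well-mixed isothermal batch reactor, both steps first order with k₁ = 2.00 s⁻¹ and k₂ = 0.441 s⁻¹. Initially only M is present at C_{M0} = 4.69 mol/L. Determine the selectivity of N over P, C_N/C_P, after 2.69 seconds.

Solving the coupled first-order balances gives C_N(t) = [k₁/(k₂−k₁)]·C_{M0}·(e^(−k₁t) − e^(−k₂t)).
e^(−k₁t) = e^(−2.00×2.69) = e^(−5.380) = 0.004608; e^(−k₂t) = e^(−1.186) = 0.3054.
C_N = 2.00×4.69/(0.441−2.00) × (0.004608−0.3054) = (-6.017)×(-0.3007) = 1.809 mol/L.
C_M = C_{M0}e^(−k₁t) = 0.02161 mol/L, so C_P = C_{M0}−C_M−C_N = 2.859 mol/L; C_N/C_P = 0.633.

0.633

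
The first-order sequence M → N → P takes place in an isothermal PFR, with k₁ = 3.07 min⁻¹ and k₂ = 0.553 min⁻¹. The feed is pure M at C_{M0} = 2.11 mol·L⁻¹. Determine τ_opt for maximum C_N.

0.681 min

Setting dC_N/dτ = 0 gives τ_opt = ln(k₂/k₁)/(k₂−k₁).
= ln(0.553/3.07)/(0.553−3.07) = ln(0.1801)/-2.517 = -1.714/-2.517 = 0.681 min.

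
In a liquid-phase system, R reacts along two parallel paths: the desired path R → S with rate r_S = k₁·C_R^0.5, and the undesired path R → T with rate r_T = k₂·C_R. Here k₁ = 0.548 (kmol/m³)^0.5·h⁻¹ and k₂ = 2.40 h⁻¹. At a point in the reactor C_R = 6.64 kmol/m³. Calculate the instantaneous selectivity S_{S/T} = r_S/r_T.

S_{S/T} = r_S/r_T = (k₁·C_R^0.5)/(k₂·C_R) = (k₁/k₂)·C_R^-0.5.
= (0.548×6.640^0.5) / (2.40×6.640) = 1.412/15.94 = 0.0886.

0.0886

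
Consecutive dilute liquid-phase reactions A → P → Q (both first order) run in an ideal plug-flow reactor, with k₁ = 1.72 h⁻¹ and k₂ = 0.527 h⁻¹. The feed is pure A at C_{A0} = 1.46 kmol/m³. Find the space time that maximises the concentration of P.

The intermediate peaks when r₁ = r₂, i.e. k₁e^(−k₁τ) = k₂e^(−k₂τ), giving τ_opt = ln(k₂/k₁)/(k₂−k₁).
= ln(0.527/1.72)/(0.527−1.72) = ln(0.3064)/-1.193 = -1.183/-1.193 = 0.992 h.

0.992 h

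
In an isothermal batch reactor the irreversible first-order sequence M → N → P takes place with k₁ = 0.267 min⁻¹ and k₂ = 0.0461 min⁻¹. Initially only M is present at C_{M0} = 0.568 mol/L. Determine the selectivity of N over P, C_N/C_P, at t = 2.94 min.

12.7

For first-order series with pure M initially, C_N(t) = k₁C_{M0}/(k₂−k₁)·(e^(−k₁t) − e^(−k₂t)).
e^(−k₁t) = e^(−0.267×2.94) = e^(−0.7850) = 0.4561; e^(−k₂t) = e^(−0.1355) = 0.8732.
C_N = 0.267×0.568/(0.0461−0.267) × (0.4561−0.8732) = (-0.6865)×(-0.4171) = 0.2864 mol/L.
C_M = C_{M0}e^(−k₁t) = 0.2591 mol/L, so C_P = C_{M0}−C_M−C_N = 0.02255 mol/L; C_N/C_P = 12.7.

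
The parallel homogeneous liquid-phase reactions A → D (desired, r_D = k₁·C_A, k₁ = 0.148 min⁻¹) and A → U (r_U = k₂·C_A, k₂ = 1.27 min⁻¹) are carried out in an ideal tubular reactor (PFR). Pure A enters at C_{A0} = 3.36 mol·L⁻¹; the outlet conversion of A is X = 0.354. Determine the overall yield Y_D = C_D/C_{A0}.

C_A = C_{A0}(1−X) = 2.171 mol·L⁻¹.
Both paths are first order in A, so the instantaneous fraction to D is constant: dC_D/d(−C_A) = k₁/(k₁+k₂) = 0.1044.
C_D = 0.1044·(C_{A0}−C_A) = 0.1044×1.189 = 0.124 mol·L⁻¹.
Y_D = C_D/C_{A0} = 0.1241/3.36 = 0.0369.

0.0369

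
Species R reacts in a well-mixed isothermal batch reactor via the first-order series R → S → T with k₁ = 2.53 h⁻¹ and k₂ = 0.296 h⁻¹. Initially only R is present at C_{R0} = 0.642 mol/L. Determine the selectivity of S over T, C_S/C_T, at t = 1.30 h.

3.11

Solving the coupled first-order balances gives C_S(t) = [k₁/(k₂−k₁)]·C_{R0}·(e^(−k₁t) − e^(−k₂t)).
e^(−k₁t) = e^(−2.53×1.30) = e^(−3.289) = 0.03729; e^(−k₂t) = e^(−0.3848) = 0.6806.
C_S = 2.53×0.642/(0.296−2.53) × (0.03729−0.6806) = (-0.7271)×(-0.6433) = 0.4677 mol/L.
C_R = C_{R0}e^(−k₁t) = 0.02394 mol/L, so C_T = C_{R0}−C_R−C_S = 0.1503 mol/L; C_S/C_T = 3.11.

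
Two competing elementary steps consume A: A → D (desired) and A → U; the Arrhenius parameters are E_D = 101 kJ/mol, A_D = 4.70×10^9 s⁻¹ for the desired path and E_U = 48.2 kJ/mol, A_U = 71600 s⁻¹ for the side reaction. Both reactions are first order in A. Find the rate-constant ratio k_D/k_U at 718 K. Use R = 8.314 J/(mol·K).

9.46

With equal orders, S_{D/U} = k_D/k_U = (A_D/A_U)·exp[(E_U−E_D)/(RT)].
(E_U−E_D)/(RT) = (48.2−101)×10³/(8.314×718) = -52800/5969 = -8.845.
k_D/k_U = (4.70×10^9/71600)·exp(-8.845) = 65642 × 1.441×10^-4 = 9.46.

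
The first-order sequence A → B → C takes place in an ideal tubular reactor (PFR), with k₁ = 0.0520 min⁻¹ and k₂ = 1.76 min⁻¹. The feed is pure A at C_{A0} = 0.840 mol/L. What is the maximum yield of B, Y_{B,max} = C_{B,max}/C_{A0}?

Evaluating C_B at τ_opt = ln(k₂/k₁)/(k₂−k₁) gives C_{B,max}/C_{A0} = (k₁/k₂)^[k₂/(k₂−k₁)].
= (0.0520/1.76)^(1.76/(1.76−0.0520)) = (0.02955)^(1.030) = 0.02654.

0.0265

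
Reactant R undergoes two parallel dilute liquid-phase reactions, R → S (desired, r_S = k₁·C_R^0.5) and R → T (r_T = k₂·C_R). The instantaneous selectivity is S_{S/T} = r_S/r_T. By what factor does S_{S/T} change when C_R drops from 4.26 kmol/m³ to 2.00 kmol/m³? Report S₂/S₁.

1.46

S_{S/T} = (k₁/k₂)·C_R^-0.5, so S₂/S₁ = (C_{R,2}/C_{R,1})^-0.5.
= (2.00/4.26)^(-0.5) = (0.4695)^(-0.5) = 1.46.
Selectivity toward S rises as C_R falls — low-concentration operation is favoured.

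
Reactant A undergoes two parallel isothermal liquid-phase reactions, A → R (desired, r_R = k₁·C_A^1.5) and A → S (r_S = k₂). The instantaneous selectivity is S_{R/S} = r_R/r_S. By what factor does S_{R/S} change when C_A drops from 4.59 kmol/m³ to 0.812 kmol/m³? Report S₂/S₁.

S_{R/S} = (k₁/k₂)·C_A^1.5, so S₂/S₁ = (C_{A,2}/C_{A,1})^1.5.
= (0.812/4.59)^1.5 = (0.1769)^1.5 = 0.0744.

0.0744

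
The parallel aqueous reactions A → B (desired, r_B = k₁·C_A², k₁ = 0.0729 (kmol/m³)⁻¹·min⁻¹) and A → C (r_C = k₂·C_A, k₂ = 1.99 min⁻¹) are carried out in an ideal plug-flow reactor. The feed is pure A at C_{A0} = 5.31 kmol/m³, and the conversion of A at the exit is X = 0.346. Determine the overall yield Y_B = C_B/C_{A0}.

C_A = C_{A0}(1−X) = 3.473 kmol/m³.
Along a PFR/batch, dC_C/dC_A = −r_C/(r_B+r_C) = −k₂/(k₂+k₁·C_A).
Integrating from C_{A0} to C_A: C_C = (1.99/0.0729)·ln[(1.99+0.0729·5.31)/(1.99+0.0729·3.47)] = 27.30·ln(2.377/2.243) = 1.583 kmol/m³.
Then C_B = (C_{A0}−C_A) − C_C = 1.837 − 1.583 = 0.2542 kmol/m³.
Y_B = C_B/C_{A0} = 0.2542/5.31 = 0.0479.

0.0479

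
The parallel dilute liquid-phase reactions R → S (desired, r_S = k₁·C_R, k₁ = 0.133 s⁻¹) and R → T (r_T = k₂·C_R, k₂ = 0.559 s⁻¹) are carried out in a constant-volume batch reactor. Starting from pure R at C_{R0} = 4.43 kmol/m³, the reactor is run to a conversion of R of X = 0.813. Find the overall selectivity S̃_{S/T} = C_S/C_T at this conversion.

C_R = C_{R0}(1−X) = 0.8284 kmol/m³.
Both paths are first order in R, so the instantaneous fraction to S is constant: dC_S/d(−C_R) = k₁/(k₁+k₂) = 0.1922.
C_S = 0.1922·(C_{R0}−C_R) = 0.1922×3.602 = 0.692 kmol/m³.
C_T = (C_{R0}−C_R)−C_S = 2.909 kmol/m³; S̃_{S/T} = 0.6922/2.909 = 0.238.

0.238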